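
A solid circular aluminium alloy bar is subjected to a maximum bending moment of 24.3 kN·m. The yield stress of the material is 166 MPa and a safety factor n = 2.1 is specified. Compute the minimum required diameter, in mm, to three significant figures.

σ_allow = 166/2.1 = 79.05 MPa.
For a solid circular section σ = 32M/(πd³), so d³ = 32M/(π σ_allow) = 32×2.4300×10^7/(π×79.05) = 3.131×10^6 mm³.
d = 146.3 mm.

d = 146 mm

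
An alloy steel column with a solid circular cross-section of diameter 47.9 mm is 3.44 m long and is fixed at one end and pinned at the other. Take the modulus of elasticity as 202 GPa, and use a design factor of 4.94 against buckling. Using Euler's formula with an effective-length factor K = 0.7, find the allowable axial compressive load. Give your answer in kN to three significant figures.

P_allow = 18.0 kN

I = πd⁴/64 = π×47.9⁴/64 = 258400 mm⁴.
Effective length L_e = KL = 0.7×3.44 m = 2408 mm.
Euler critical load P_cr = π²EI/L_e² = π²×202000×258400/2408² = 88850 N.
P_allow = P_cr/n = 88850/4.94 = 17990 N.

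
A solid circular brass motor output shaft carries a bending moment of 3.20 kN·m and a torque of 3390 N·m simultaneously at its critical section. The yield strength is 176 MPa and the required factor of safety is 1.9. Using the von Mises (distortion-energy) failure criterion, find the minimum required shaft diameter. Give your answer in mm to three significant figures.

σ_allow = σ_y/n = 176/1.9 = 92.63 MPa.
For a solid shaft σ_b = 32M/(πd³) and τ = 16T/(πd³), so the von Mises stress is σ' = (16/πd³)·√(4M²+3T²).
√(4M²+3T²) = √(4×(3.200×10^6)² + 3×(3.390×10^6)²) = 8.685×10^6 N·mm.
d³ = 16×8.685×10^6/(π×92.63) = 477500 mm³.
d = 78.16 mm.

d = 78.2 mm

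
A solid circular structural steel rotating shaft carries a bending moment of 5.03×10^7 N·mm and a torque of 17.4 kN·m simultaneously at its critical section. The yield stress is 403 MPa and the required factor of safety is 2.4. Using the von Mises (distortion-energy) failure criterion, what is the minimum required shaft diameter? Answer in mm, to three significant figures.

σ_allow = σ_y/n = 403/2.4 = 167.9 MPa.
For a solid shaft σ_b = 32M/(πd³) and τ = 16T/(πd³), so the von Mises stress is σ' = (16/πd³)·√(4M²+3T²).
√(4M²+3T²) = √(4×(5.030×10^7)² + 3×(1.740×10^7)²) = 1.050×10^8 N·mm.
d³ = 16×1.050×10^8/(π×167.9) = 3.185×10^6 mm³.
d = 147.1 mm.

d = 147 mm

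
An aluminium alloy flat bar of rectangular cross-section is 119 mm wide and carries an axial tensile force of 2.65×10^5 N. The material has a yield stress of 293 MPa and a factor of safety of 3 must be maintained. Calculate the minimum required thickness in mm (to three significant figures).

t = 22.8 mm

σ_allow = 293/3 = 97.67 MPa.
Required area A = F/σ_allow = 265000/97.67 = 2713 mm².
t = A/w = 2713/119 = 22.80 mm.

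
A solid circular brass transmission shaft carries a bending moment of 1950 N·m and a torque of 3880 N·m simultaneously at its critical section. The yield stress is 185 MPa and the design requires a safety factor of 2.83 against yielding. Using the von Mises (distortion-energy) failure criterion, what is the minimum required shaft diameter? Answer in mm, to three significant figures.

d = 84.6 mm

σ_allow = σ_y/n = 185/2.83 = 65.37 MPa.
For a solid shaft σ_b = 32M/(πd³) and τ = 16T/(πd³), so the von Mises stress is σ' = (16/πd³)·√(4M²+3T²).
√(4M²+3T²) = √(4×(1.950×10^6)² + 3×(3.880×10^6)²) = 7.770×10^6 N·mm.
d³ = 16×7.770×10^6/(π×65.37) = 605400 mm³.
d = 84.59 mm.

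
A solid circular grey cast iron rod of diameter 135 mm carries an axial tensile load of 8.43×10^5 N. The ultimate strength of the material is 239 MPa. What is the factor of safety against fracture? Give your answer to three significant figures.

n = 4.06

A = πd²/4 = 14310 mm².
σ = F/A = 843000/14310 = 58.89 MPa.
n = 239/58.89 = 4.058.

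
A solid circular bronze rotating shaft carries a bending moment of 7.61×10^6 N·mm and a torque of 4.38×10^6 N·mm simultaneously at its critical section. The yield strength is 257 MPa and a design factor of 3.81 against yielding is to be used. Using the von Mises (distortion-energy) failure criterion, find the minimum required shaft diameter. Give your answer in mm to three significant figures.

σ_allow = σ_y/n = 257/3.81 = 67.45 MPa.
For a solid shaft σ_b = 32M/(πd³) and τ = 16T/(πd³), so the von Mises stress is σ' = (16/πd³)·√(4M²+3T²).
√(4M²+3T²) = √(4×(7.610×10^6)² + 3×(4.380×10^6)²) = 1.701×10^7 N·mm.
d³ = 16×1.701×10^7/(π×67.45) = 1.284×10^6 mm³.
d = 108.7 mm.

d = 109 mm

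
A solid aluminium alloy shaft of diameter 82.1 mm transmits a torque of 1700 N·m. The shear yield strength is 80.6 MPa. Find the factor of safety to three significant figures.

n = 5.15

τ = 16T/(πd³) = 16×1700000/(π×82.1³) = 15.65 MPa.
n = τ_limit/τ = 80.6/15.65 = 5.152.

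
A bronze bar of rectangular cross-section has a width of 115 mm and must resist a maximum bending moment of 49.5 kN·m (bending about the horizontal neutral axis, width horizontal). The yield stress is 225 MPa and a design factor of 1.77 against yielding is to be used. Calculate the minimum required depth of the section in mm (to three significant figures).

h = 143 mm

σ_allow = 225/1.77 = 127.1 MPa.
For a rectangular section σ = 6M/(bh²), so h² = 6M/(b σ_allow) = 6×4.9500×10^7/(115×127.1) = 20320 mm².
h = 142.5 mm.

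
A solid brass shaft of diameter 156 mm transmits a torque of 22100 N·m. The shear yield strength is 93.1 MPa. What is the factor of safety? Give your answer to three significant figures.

τ = 16T/(πd³) = 16×2.2100×10^7/(π×156³) = 29.65 MPa.
n = τ_limit/τ = 93.1/29.65 = 3.140.

n = 3.14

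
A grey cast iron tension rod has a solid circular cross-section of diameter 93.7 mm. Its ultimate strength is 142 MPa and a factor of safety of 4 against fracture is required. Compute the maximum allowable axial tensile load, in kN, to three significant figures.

σ_allow = 142/4 = 35.50 MPa.
A = πd²/4 = π×93.7²/4 = 6896 mm².
F_allow = σ_allow × A = 35.50×6896 = 244800 N.

F_allow = 245 kN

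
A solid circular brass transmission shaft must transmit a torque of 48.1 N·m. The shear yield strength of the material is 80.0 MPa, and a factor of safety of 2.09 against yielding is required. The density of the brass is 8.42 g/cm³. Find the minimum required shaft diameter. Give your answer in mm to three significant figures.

d = 18.6 mm

Allowable shear stress τ_allow = 80.0/2.09 = 38.28 MPa.
For a solid shaft τ = 16T/(πd³), so d³ = 16T/(π τ_allow) = 16×48100/(π×38.28) = 6400 mm³.
d = (6400)^(1/3) = 18.57 mm.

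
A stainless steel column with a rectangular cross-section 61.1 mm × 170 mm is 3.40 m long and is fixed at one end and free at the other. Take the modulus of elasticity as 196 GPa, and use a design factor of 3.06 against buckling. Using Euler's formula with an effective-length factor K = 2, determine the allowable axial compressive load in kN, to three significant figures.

Buckling occurs about the weak axis: I_min = h·b³/12 = 170×61.1³/12 = 3.231×10^6 mm⁴ (b = 61.1 mm is the smaller dimension).
Effective length L_e = KL = 2×3.40 m = 6800 mm.
Euler critical load P_cr = π²EI/L_e² = π²×196000×3.231×10^6/6800² = 135200 N.
P_allow = P_cr/n = 135200/3.06 = 44180 N.

P_allow = 44.2 kN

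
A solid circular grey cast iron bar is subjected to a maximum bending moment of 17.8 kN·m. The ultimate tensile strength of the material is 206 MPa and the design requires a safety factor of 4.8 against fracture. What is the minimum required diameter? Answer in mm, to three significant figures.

σ_allow = 206/4.8 = 42.92 MPa.
For a solid circular section σ = 32M/(πd³), so d³ = 32M/(π σ_allow) = 32×1.7800×10^7/(π×42.92) = 4.225×10^6 mm³.
d = 161.7 mm.

d = 162 mm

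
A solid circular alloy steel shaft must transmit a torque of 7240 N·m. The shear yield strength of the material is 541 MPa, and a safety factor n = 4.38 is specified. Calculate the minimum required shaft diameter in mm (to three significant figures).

Allowable shear stress τ_allow = 541/4.38 = 123.5 MPa.
For a solid shaft τ = 16T/(πd³), so d³ = 16T/(π τ_allow) = 16×7240000/(π×123.5) = 298500 mm³.
d = (298500)^(1/3) = 66.83 mm.

d = 66.8 mm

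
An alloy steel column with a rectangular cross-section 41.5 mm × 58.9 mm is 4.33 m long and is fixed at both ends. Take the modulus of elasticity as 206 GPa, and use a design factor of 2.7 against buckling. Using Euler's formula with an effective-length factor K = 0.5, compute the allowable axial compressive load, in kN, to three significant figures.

Buckling occurs about the weak axis: I_min = h·b³/12 = 58.9×41.5³/12 = 350800 mm⁴ (b = 41.5 mm is the smaller dimension).
Effective length L_e = KL = 0.5×4.33 m = 2165 mm.
Euler critical load P_cr = π²EI/L_e² = π²×206000×350800/2165² = 152200 N.
P_allow = P_cr/n = 152200/2.7 = 56360 N.

P_allow = 56.4 kN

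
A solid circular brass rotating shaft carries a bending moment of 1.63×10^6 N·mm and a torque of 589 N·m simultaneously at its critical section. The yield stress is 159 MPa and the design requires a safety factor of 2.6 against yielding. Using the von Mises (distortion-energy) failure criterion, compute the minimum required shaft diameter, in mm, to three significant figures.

σ_allow = σ_y/n = 159/2.6 = 61.15 MPa.
For a solid shaft σ_b = 32M/(πd³) and τ = 16T/(πd³), so the von Mises stress is σ' = (16/πd³)·√(4M²+3T²).
√(4M²+3T²) = √(4×(1.630×10^6)² + 3×(589000)²) = 3.416×10^6 N·mm.
d³ = 16×3.416×10^6/(π×61.15) = 284500 mm³.
d = 65.77 mm.

d = 65.8 mm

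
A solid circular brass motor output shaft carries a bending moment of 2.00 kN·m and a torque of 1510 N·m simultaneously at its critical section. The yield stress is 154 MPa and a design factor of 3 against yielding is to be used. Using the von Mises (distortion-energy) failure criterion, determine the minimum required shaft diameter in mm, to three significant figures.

d = 78.0 mm

σ_allow = σ_y/n = 154/3 = 51.33 MPa.
For a solid shaft σ_b = 32M/(πd³) and τ = 16T/(πd³), so the von Mises stress is σ' = (16/πd³)·√(4M²+3T²).
√(4M²+3T²) = √(4×(2.000×10^6)² + 3×(1.510×10^6)²) = 4.779×10^6 N·mm.
d³ = 16×4.779×10^6/(π×51.33) = 474200 mm³.
d = 77.98 mm.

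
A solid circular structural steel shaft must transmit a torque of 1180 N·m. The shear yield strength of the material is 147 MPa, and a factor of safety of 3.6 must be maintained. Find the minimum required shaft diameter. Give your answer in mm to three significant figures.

Allowable shear stress τ_allow = 147/3.6 = 40.83 MPa.
For a solid shaft τ = 16T/(πd³), so d³ = 16T/(π τ_allow) = 16×1180000/(π×40.83) = 147200 mm³.
d = (147200)^(1/3) = 52.80 mm.

d = 52.8 mm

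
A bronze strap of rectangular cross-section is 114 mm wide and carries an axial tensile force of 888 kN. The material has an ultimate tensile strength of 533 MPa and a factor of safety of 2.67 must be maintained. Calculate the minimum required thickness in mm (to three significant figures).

t = 39.0 mm

σ_allow = 533/2.67 = 199.6 MPa.
Required area A = F/σ_allow = 888000/199.6 = 4448 mm².
t = A/w = 4448/114 = 39.02 mm.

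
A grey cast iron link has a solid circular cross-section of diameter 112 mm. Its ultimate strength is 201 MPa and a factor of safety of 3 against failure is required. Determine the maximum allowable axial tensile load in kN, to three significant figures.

F_allow = 660 kN

σ_allow = 201/3 = 67.00 MPa.
A = πd²/4 = π×112²/4 = 9852 mm².
F_allow = σ_allow × A = 67.00×9852 = 660100 N.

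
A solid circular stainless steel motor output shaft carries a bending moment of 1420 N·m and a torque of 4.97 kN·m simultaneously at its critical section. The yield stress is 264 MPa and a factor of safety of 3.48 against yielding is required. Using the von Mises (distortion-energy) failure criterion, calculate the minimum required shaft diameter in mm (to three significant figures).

σ_allow = σ_y/n = 264/3.48 = 75.86 MPa.
For a solid shaft σ_b = 32M/(πd³) and τ = 16T/(πd³), so the von Mises stress is σ' = (16/πd³)·√(4M²+3T²).
√(4M²+3T²) = √(4×(1.420×10^6)² + 3×(4.970×10^6)²) = 9.065×10^6 N·mm.
d³ = 16×9.065×10^6/(π×75.86) = 608600 mm³.
d = 84.74 mm.

d = 84.7 mm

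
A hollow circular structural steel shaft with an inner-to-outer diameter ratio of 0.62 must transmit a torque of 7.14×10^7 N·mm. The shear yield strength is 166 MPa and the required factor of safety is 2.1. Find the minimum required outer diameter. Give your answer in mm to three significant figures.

d_o = 175 mm

τ_allow = 166/2.1 = 79.05 MPa.
For a hollow shaft τ = 16T/[πd_o³(1−k⁴)] with k = 0.62, so 1−k⁴ = 0.8522.
d_o³ = 16T/[π τ_allow (1−k⁴)] = 16×7.1400×10^7/(π×79.05×0.8522) = 5.398×10^6 mm³.
d_o = 175.4 mm.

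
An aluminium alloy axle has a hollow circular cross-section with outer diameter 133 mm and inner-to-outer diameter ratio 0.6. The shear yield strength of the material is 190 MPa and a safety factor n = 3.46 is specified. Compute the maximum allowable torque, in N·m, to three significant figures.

τ_allow = 190/3.46 = 54.91 MPa.
For a hollow shaft T_allow = τ_allow·πd_o³(1−k⁴)/16 with 1−k⁴ = 0.8704, so πd_o³(1−k⁴)/16 = 402100 mm³.
T_allow = 54.91×402100 = 2.208×10^7 N·mm = 22080 N·m.

T_allow = 22100 N·m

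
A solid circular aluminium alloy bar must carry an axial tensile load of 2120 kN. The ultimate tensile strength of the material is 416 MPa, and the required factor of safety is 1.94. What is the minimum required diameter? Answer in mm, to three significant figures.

d = 112 mm

Allowable stress σ_allow = 416/1.94 = 214.4 MPa.
Required area A = F/σ_allow = 2120000/214.4 = 9887 mm².
A = πd²/4 → d = √(4A/π) = 112.2 mm.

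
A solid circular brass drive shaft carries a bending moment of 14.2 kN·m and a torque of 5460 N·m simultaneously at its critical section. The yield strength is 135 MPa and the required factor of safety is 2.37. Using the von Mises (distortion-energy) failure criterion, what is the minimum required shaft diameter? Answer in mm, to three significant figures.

d = 139 mm

σ_allow = σ_y/n = 135/2.37 = 56.96 MPa.
For a solid shaft σ_b = 32M/(πd³) and τ = 16T/(πd³), so the von Mises stress is σ' = (16/πd³)·√(4M²+3T²).
√(4M²+3T²) = √(4×(1.420×10^7)² + 3×(5.460×10^6)²) = 2.993×10^7 N·mm.
d³ = 16×2.993×10^7/(π×56.96) = 2.676×10^6 mm³.
d = 138.8 mm.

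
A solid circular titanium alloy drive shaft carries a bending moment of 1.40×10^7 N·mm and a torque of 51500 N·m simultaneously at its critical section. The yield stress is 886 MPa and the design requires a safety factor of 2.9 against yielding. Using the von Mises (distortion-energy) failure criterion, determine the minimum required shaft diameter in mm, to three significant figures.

d = 116 mm

σ_allow = σ_y/n = 886/2.9 = 305.5 MPa.
For a solid shaft σ_b = 32M/(πd³) and τ = 16T/(πd³), so the von Mises stress is σ' = (16/πd³)·√(4M²+3T²).
√(4M²+3T²) = √(4×(1.400×10^7)² + 3×(5.150×10^7)²) = 9.349×10^7 N·mm.
d³ = 16×9.349×10^7/(π×305.5) = 1.559×10^6 mm³.
d = 115.9 mm.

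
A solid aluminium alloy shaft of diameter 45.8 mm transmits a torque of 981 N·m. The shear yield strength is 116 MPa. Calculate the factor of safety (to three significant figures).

n = 2.23

τ = 16T/(πd³) = 16×981000/(π×45.8³) = 52.00 MPa.
n = τ_limit/τ = 116/52.00 = 2.231.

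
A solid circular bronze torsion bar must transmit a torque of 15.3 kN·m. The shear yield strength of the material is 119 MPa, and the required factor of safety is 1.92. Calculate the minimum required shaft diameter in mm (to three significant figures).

Allowable shear stress τ_allow = 119/1.92 = 61.98 MPa.
For a solid shaft τ = 16T/(πd³), so d³ = 16T/(π τ_allow) = 16×1.5300×10^7/(π×61.98) = 1.257×10^6 mm³.
d = (1.257×10^6)^(1/3) = 107.9 mm.

d = 108 mm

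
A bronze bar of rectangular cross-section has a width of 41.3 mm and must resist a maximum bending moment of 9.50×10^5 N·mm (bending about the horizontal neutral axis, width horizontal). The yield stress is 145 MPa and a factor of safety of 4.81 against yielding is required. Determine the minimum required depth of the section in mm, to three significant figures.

h = 67.7 mm

σ_allow = 145/4.81 = 30.15 MPa.
For a rectangular section σ = 6M/(bh²), so h² = 6M/(b σ_allow) = 6×950000/(41.3×30.15) = 4578 mm².
h = 67.66 mm.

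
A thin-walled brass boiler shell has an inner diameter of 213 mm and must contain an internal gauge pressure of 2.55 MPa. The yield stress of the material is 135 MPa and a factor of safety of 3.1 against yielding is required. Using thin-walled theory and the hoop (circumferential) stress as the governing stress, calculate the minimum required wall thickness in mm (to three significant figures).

t = 6.24 mm

σ_allow = 135/3.1 = 43.55 MPa.
Hoop stress σ_h = pD/(2t), so t = pD/(2σ_allow) = 2.55×213/(2×43.55) = 6.236 mm.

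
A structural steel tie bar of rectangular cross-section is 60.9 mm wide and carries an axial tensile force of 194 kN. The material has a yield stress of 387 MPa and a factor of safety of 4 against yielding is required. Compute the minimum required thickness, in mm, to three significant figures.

σ_allow = 387/4 = 96.75 MPa.
Required area A = F/σ_allow = 194000/96.75 = 2005 mm².
t = A/w = 2005/60.9 = 32.93 mm.

t = 32.9 mm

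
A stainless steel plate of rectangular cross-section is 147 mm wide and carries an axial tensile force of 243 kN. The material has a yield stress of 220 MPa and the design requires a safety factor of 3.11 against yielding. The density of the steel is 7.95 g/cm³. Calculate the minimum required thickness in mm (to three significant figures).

t = 23.4 mm

σ_allow = 220/3.11 = 70.74 MPa.
Required area A = F/σ_allow = 243000/70.74 = 3435 mm².
t = A/w = 3435/147 = 23.37 mm.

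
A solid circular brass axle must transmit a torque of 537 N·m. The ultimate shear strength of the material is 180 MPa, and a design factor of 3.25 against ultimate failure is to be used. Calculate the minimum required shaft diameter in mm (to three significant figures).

d = 36.7 mm

Allowable shear stress τ_allow = 180/3.25 = 55.38 MPa.
For a solid shaft τ = 16T/(πd³), so d³ = 16T/(π τ_allow) = 16×537000/(π×55.38) = 49380 mm³.
d = (49380)^(1/3) = 36.69 mm.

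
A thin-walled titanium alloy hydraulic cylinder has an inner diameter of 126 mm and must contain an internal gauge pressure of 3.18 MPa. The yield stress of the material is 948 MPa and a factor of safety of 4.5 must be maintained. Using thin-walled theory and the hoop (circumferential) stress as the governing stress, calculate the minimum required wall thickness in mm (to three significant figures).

σ_allow = 948/4.5 = 210.7 MPa.
Hoop stress σ_h = pD/(2t), so t = pD/(2σ_allow) = 3.18×126/(2×210.7) = 0.9510 mm.

t = 0.951 mm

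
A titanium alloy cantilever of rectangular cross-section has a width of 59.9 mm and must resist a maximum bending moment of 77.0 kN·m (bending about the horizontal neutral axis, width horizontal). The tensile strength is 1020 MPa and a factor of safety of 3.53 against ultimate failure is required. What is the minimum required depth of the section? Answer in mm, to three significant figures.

h = 163 mm

σ_allow = 1020/3.53 = 289.0 MPa.
For a rectangular section σ = 6M/(bh²), so h² = 6M/(b σ_allow) = 6×7.7000×10^7/(59.9×289.0) = 26690 mm².
h = 163.4 mm.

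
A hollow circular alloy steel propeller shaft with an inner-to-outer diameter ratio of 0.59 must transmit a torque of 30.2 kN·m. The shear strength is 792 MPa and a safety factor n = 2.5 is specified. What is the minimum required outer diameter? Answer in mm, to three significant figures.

d_o = 82.1 mm

τ_allow = 792/2.5 = 316.8 MPa.
For a hollow shaft τ = 16T/[πd_o³(1−k⁴)] with k = 0.59, so 1−k⁴ = 0.8788.
d_o³ = 16T/[π τ_allow (1−k⁴)] = 16×3.0200×10^7/(π×316.8×0.8788) = 552400 mm³.
d_o = 82.05 mm.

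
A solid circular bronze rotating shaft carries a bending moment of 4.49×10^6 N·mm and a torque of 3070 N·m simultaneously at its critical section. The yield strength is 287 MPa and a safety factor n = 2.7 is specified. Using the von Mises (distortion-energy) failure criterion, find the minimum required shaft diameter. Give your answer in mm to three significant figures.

σ_allow = σ_y/n = 287/2.7 = 106.3 MPa.
For a solid shaft σ_b = 32M/(πd³) and τ = 16T/(πd³), so the von Mises stress is σ' = (16/πd³)·√(4M²+3T²).
√(4M²+3T²) = √(4×(4.490×10^6)² + 3×(3.070×10^6)²) = 1.044×10^7 N·mm.
d³ = 16×1.044×10^7/(π×106.3) = 500000 mm³.
d = 79.37 mm.

d = 79.4 mm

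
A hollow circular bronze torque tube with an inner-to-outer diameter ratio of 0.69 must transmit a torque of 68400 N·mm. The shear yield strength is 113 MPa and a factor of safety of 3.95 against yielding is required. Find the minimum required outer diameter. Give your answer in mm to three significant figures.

τ_allow = 113/3.95 = 28.61 MPa.
For a hollow shaft τ = 16T/[πd_o³(1−k⁴)] with k = 0.69, so 1−k⁴ = 0.7733.
d_o³ = 16T/[π τ_allow (1−k⁴)] = 16×68400/(π×28.61×0.7733) = 15750 mm³.
d_o = 25.06 mm.

d_o = 25.1 mm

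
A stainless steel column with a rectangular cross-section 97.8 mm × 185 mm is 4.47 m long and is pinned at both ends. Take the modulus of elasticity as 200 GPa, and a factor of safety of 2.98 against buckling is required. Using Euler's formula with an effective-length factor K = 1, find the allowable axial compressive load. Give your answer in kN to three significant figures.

Buckling occurs about the weak axis: I_min = h·b³/12 = 185×97.8³/12 = 1.442×10^7 mm⁴ (b = 97.8 mm is the smaller dimension).
Effective length L_e = KL = 1×4.47 m = 4470 mm.
Euler critical load P_cr = π²EI/L_e² = π²×200000×1.442×10^7/4470² = 1.425×10^6 N.
P_allow = P_cr/n = 1.425×10^6/2.98 = 478100 N.

P_allow = 478 kN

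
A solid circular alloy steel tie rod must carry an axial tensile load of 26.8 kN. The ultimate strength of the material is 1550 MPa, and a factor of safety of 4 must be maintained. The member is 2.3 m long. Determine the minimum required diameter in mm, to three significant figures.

Allowable stress σ_allow = 1550/4 = 387.5 MPa.
Required area A = F/σ_allow = 26800/387.5 = 69.16 mm².
A = πd²/4 → d = √(4A/π) = 9.384 mm.

d = 9.38 mm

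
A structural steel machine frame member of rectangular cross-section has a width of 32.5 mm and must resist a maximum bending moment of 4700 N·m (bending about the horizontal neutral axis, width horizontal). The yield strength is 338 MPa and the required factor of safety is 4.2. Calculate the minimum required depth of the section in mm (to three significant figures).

h = 104 mm

σ_allow = 338/4.2 = 80.48 MPa.
For a rectangular section σ = 6M/(bh²), so h² = 6M/(b σ_allow) = 6×4700000/(32.5×80.48) = 10780 mm².
h = 103.8 mm.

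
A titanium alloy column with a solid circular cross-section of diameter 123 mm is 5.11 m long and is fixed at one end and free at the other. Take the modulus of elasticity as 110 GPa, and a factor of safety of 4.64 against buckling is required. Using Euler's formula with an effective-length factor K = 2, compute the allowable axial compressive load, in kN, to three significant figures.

P_allow = 25.2 kN

I = πd⁴/64 = π×123⁴/64 = 1.124×10^7 mm⁴.
Effective length L_e = KL = 2×5.11 m = 10220 mm.
Euler critical load P_cr = π²EI/L_e² = π²×110000×1.124×10^7/10220² = 116800 N.
P_allow = P_cr/n = 116800/4.64 = 25170 N.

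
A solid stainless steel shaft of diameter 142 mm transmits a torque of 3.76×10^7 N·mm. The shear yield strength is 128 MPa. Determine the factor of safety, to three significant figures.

n = 1.91

τ = 16T/(πd³) = 16×3.7600×10^7/(π×142³) = 66.88 MPa.
n = τ_limit/τ = 128/66.88 = 1.914.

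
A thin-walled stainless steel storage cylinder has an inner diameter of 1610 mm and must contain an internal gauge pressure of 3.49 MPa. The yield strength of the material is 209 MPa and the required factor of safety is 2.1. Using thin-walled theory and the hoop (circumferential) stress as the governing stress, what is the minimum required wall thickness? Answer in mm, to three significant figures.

σ_allow = 209/2.1 = 99.52 MPa.
Hoop stress σ_h = pD/(2t), so t = pD/(2σ_allow) = 3.49×1610/(2×99.52) = 28.23 mm.

t = 28.2 mm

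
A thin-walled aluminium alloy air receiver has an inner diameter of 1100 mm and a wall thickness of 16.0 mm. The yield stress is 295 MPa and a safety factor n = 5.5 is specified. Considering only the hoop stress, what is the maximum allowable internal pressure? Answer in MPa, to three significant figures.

p_allow = 1.56 MPa

σ_allow = 295/5.5 = 53.64 MPa.
σ_h = pD/(2t) → p_allow = 2σ_allow t/D = 2×53.64×16.0/1100 = 1.560 MPa.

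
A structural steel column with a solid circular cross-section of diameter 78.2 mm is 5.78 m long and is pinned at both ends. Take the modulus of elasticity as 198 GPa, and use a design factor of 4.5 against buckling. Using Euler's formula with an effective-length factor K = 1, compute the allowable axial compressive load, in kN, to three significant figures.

I = πd⁴/64 = π×78.2⁴/64 = 1.836×10^6 mm⁴.
Effective length L_e = KL = 1×5.78 m = 5780 mm.
Euler critical load P_cr = π²EI/L_e² = π²×198000×1.836×10^6/5780² = 107400 N.
P_allow = P_cr/n = 107400/4.5 = 23860 N.

P_allow = 23.9 kN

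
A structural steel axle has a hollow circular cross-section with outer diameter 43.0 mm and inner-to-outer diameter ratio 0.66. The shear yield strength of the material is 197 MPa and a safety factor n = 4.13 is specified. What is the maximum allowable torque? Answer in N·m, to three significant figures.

τ_allow = 197/4.13 = 47.70 MPa.
For a hollow shaft T_allow = τ_allow·πd_o³(1−k⁴)/16 with 1−k⁴ = 0.8103, so πd_o³(1−k⁴)/16 = 12650 mm³.
T_allow = 47.70×12650 = 603400 N·mm = 603.4 N·m.

T_allow = 603 N·m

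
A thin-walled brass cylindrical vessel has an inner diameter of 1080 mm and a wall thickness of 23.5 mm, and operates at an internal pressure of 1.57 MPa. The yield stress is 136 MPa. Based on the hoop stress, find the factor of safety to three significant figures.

σ_h = pD/(2t) = 1.57×1080/(2×23.5) = 36.08 MPa.
n = 136/36.08 = 3.770.

n = 3.77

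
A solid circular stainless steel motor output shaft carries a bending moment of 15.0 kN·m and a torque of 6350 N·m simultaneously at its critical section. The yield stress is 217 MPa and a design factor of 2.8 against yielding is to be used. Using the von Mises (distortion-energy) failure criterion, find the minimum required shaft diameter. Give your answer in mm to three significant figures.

σ_allow = σ_y/n = 217/2.8 = 77.50 MPa.
For a solid shaft σ_b = 32M/(πd³) and τ = 16T/(πd³), so the von Mises stress is σ' = (16/πd³)·√(4M²+3T²).
√(4M²+3T²) = √(4×(1.500×10^7)² + 3×(6.350×10^6)²) = 3.195×10^7 N·mm.
d³ = 16×3.195×10^7/(π×77.50) = 2.100×10^6 mm³.
d = 128.1 mm.

d = 128 mm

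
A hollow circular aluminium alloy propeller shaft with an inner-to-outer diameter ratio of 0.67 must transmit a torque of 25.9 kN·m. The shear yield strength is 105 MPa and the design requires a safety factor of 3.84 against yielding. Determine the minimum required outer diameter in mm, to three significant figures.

τ_allow = 105/3.84 = 27.34 MPa.
For a hollow shaft τ = 16T/[πd_o³(1−k⁴)] with k = 0.67, so 1−k⁴ = 0.7985.
d_o³ = 16T/[π τ_allow (1−k⁴)] = 16×2.5900×10^7/(π×27.34×0.7985) = 6.041×10^6 mm³.
d_o = 182.1 mm.

d_o = 182 mm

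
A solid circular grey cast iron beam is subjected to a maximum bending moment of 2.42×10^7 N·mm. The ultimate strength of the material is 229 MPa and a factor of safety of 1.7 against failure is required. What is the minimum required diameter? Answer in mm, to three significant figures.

σ_allow = 229/1.7 = 134.7 MPa.
For a solid circular section σ = 32M/(πd³), so d³ = 32M/(π σ_allow) = 32×2.4200×10^7/(π×134.7) = 1.830×10^6 mm³.
d = 122.3 mm.

d = 122 mm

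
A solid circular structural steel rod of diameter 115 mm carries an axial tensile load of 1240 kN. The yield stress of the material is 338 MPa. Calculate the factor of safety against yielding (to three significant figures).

A = πd²/4 = 10390 mm².
σ = F/A = 1240000/10390 = 119.4 MPa.
n = 338/119.4 = 2.831.

n = 2.83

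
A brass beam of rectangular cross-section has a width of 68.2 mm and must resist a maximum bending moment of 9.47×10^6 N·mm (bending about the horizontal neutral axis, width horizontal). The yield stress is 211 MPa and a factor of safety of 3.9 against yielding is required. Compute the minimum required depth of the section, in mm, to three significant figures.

σ_allow = 211/3.9 = 54.10 MPa.
For a rectangular section σ = 6M/(bh²), so h² = 6M/(b σ_allow) = 6×9470000/(68.2×54.10) = 15400 mm².
h = 124.1 mm.

h = 124 mm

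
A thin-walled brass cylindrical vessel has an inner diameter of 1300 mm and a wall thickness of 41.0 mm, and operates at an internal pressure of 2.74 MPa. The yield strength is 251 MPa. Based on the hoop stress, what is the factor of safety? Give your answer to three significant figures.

σ_h = pD/(2t) = 2.74×1300/(2×41.0) = 43.44 MPa.
n = 251/43.44 = 5.778.

n = 5.78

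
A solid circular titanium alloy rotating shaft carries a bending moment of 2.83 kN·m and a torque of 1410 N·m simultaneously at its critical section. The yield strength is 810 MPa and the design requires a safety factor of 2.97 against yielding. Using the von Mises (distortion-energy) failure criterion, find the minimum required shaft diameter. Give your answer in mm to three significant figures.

σ_allow = σ_y/n = 810/2.97 = 272.7 MPa.
For a solid shaft σ_b = 32M/(πd³) and τ = 16T/(πd³), so the von Mises stress is σ' = (16/πd³)·√(4M²+3T²).
√(4M²+3T²) = √(4×(2.830×10^6)² + 3×(1.410×10^6)²) = 6.164×10^6 N·mm.
d³ = 16×6.164×10^6/(π×272.7) = 115100 mm³.
d = 48.65 mm.

d = 48.6 mm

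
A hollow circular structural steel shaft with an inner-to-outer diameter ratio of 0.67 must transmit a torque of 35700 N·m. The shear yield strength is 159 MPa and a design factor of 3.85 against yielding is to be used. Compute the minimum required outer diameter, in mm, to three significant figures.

τ_allow = 159/3.85 = 41.30 MPa.
For a hollow shaft τ = 16T/[πd_o³(1−k⁴)] with k = 0.67, so 1−k⁴ = 0.7985.
d_o³ = 16T/[π τ_allow (1−k⁴)] = 16×3.5700×10^7/(π×41.30×0.7985) = 5.514×10^6 mm³.
d_o = 176.7 mm.

d_o = 177 mm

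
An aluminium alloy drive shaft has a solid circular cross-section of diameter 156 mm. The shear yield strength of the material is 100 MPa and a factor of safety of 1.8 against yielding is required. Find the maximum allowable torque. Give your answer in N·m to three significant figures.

T_allow = 41400 N·m

τ_allow = 100/1.8 = 55.56 MPa.
For a solid shaft T_allow = τ_allow·πd³/16; πd³/16 = π×156³/16 = 745400 mm³.
T_allow = 55.56×745400 = 4.141×10^7 N·mm = 41410 N·m.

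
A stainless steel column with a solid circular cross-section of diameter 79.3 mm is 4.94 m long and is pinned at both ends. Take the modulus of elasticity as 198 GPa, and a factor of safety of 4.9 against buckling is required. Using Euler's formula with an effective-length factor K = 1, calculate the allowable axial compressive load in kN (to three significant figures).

I = πd⁴/64 = π×79.3⁴/64 = 1.941×10^6 mm⁴.
Effective length L_e = KL = 1×4.94 m = 4940 mm.
Euler critical load P_cr = π²EI/L_e² = π²×198000×1.941×10^6/4940² = 155400 N.
P_allow = P_cr/n = 155400/4.9 = 31720 N.

P_allow = 31.7 kN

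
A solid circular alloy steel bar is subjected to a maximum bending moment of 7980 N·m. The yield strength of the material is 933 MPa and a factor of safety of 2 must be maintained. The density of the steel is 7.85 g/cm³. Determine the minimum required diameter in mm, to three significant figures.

d = 55.9 mm

σ_allow = 933/2 = 466.5 MPa.
For a solid circular section σ = 32M/(πd³), so d³ = 32M/(π σ_allow) = 32×7980000/(π×466.5) = 174200 mm³.
d = 55.85 mm.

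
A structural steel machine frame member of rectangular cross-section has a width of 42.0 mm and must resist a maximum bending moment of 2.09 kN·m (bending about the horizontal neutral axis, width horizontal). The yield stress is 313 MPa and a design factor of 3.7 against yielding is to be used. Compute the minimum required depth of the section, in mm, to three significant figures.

h = 59.4 mm

σ_allow = 313/3.7 = 84.59 MPa.
For a rectangular section σ = 6M/(bh²), so h² = 6M/(b σ_allow) = 6×2090000/(42.0×84.59) = 3529 mm².
h = 59.41 mm.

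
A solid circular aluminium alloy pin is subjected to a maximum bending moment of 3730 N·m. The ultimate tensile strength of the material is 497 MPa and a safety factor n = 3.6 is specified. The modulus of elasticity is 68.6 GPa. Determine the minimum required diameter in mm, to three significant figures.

σ_allow = 497/3.6 = 138.1 MPa.
For a solid circular section σ = 32M/(πd³), so d³ = 32M/(π σ_allow) = 32×3730000/(π×138.1) = 275200 mm³.
d = 65.05 mm.

d = 65.0 mm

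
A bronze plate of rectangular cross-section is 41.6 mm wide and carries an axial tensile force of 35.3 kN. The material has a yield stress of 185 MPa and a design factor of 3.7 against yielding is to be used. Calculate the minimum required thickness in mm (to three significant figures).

t = 17.0 mm

σ_allow = 185/3.7 = 50.00 MPa.
Required area A = F/σ_allow = 35300/50.00 = 706.0 mm².
t = A/w = 706.0/41.6 = 16.97 mm.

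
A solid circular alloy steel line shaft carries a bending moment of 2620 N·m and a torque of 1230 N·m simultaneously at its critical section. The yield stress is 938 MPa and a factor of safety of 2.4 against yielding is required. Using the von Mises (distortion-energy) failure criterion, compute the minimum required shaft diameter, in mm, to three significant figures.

σ_allow = σ_y/n = 938/2.4 = 390.8 MPa.
For a solid shaft σ_b = 32M/(πd³) and τ = 16T/(πd³), so the von Mises stress is σ' = (16/πd³)·√(4M²+3T²).
√(4M²+3T²) = √(4×(2.620×10^6)² + 3×(1.230×10^6)²) = 5.657×10^6 N·mm.
d³ = 16×5.657×10^6/(π×390.8) = 73710 mm³.
d = 41.93 mm.

d = 41.9 mm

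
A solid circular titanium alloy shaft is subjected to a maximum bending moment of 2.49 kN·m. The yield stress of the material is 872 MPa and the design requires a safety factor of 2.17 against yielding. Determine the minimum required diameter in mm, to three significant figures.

d = 39.8 mm

σ_allow = 872/2.17 = 401.8 MPa.
For a solid circular section σ = 32M/(πd³), so d³ = 32M/(π σ_allow) = 32×2490000/(π×401.8) = 63120 mm³.
d = 39.82 mm.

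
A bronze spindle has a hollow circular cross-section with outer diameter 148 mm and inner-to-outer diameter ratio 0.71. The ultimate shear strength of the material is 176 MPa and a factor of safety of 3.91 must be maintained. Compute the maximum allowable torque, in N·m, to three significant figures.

T_allow = 21400 N·m

τ_allow = 176/3.91 = 45.01 MPa.
For a hollow shaft T_allow = τ_allow·πd_o³(1−k⁴)/16 with 1−k⁴ = 0.7459, so πd_o³(1−k⁴)/16 = 474800 mm³.
T_allow = 45.01×474800 = 2.137×10^7 N·mm = 21370 N·m.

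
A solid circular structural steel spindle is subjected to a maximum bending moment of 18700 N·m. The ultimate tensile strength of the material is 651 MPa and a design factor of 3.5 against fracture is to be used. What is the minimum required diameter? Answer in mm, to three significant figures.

σ_allow = 651/3.5 = 186.0 MPa.
For a solid circular section σ = 32M/(πd³), so d³ = 32M/(π σ_allow) = 32×1.8700×10^7/(π×186.0) = 1.024×10^6 mm³.
d = 100.8 mm.

d = 101 mm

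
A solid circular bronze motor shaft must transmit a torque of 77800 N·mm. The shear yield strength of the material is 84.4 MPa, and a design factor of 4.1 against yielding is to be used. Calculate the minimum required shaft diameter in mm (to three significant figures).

d = 26.8 mm

Allowable shear stress τ_allow = 84.4/4.1 = 20.59 MPa.
For a solid shaft τ = 16T/(πd³), so d³ = 16T/(π τ_allow) = 16×77800/(π×20.59) = 19250 mm³.
d = (19250)^(1/3) = 26.80 mm.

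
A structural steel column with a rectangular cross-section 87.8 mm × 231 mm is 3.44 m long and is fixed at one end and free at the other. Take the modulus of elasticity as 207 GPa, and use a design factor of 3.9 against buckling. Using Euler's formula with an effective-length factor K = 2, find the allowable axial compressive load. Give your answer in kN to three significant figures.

Buckling occurs about the weak axis: I_min = h·b³/12 = 231×87.8³/12 = 1.303×10^7 mm⁴ (b = 87.8 mm is the smaller dimension).
Effective length L_e = KL = 2×3.44 m = 6880 mm.
Euler critical load P_cr = π²EI/L_e² = π²×207000×1.303×10^7/6880² = 562400 N.
P_allow = P_cr/n = 562400/3.9 = 144200 N.

P_allow = 144 kN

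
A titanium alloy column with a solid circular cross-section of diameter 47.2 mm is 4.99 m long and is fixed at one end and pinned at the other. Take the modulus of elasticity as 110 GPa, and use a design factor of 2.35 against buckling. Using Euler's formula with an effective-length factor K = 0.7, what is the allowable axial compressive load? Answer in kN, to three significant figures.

P_allow = 9.22 kN

I = πd⁴/64 = π×47.2⁴/64 = 243600 mm⁴.
Effective length L_e = KL = 0.7×4.99 m = 3493 mm.
Euler critical load P_cr = π²EI/L_e² = π²×110000×243600/3493² = 21680 N.
P_allow = P_cr/n = 21680/2.35 = 9225 N.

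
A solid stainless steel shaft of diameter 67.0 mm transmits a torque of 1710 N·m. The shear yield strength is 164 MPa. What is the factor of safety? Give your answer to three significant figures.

n = 5.66

τ = 16T/(πd³) = 16×1710000/(π×67.0³) = 28.96 MPa.
n = τ_limit/τ = 164/28.96 = 5.664.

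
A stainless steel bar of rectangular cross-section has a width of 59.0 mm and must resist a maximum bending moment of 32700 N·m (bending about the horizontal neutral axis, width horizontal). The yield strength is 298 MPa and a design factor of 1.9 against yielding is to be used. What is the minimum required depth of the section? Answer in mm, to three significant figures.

h = 146 mm

σ_allow = 298/1.9 = 156.8 MPa.
For a rectangular section σ = 6M/(bh²), so h² = 6M/(b σ_allow) = 6×3.2700×10^7/(59.0×156.8) = 21200 mm².
h = 145.6 mm.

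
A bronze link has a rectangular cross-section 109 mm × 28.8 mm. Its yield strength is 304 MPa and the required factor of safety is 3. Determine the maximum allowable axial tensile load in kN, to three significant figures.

F_allow = 318 kN

σ_allow = 304/3 = 101.3 MPa.
A = 109×28.8 = 3139 mm².
F_allow = σ_allow × A = 101.3×3139 = 318100 N.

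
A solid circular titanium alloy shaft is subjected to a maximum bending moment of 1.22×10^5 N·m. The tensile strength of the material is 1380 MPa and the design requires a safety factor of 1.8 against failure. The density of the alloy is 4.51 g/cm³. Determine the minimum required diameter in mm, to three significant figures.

σ_allow = 1380/1.8 = 766.7 MPa.
For a solid circular section σ = 32M/(πd³), so d³ = 32M/(π σ_allow) = 32×1.2200×10^8/(π×766.7) = 1.621×10^6 mm³.
d = 117.5 mm.

d = 117 mm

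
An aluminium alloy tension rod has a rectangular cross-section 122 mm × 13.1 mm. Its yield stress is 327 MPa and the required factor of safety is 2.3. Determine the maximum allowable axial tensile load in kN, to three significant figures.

σ_allow = 327/2.3 = 142.2 MPa.
A = 122×13.1 = 1598 mm².
F_allow = σ_allow × A = 142.2×1598 = 227200 N.

F_allow = 227 kN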